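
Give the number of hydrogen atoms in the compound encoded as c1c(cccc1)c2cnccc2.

Hydrogens are implicit in SMILES; fill each atom to its normal valence:
  9 × C (aromatic): 1 H each → 9
  2 × C (aromatic): no H
  1 × N (aromatic): no H
  Total hydrogens = 9.

9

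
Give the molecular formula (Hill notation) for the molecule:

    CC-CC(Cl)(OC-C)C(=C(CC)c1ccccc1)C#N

Heavy atoms from the SMILES: 17 C, 1 Cl, 1 N, 1 O.
Implicit hydrogens by atom environment:
  5 × C (aromatic): 1 H each → 5
  4 × C: 2 H each → 8
  4 × C: no H
  3 × C: 3 H each → 9
  1 × C (aromatic): no H
  1 × Cl: no H
  1 × N: no H
  1 × O: no H
  Total hydrogens = 22.
Molecular formula: C17H22ClNO

C17H22ClNO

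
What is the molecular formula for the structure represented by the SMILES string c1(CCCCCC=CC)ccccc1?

Heavy atoms from the SMILES: 14 C.
Implicit hydrogens by atom environment:
  5 × C: 2 H each → 10
  5 × C (aromatic): 1 H each → 5
  2 × C: 1 H each → 2
  1 × C: 3 H
  1 × C (aromatic): no H
  Total hydrogens = 20.
Molecular formula: C14H20

C14H20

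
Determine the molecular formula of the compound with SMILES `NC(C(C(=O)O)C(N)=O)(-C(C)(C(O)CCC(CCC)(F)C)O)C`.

C15H29FN2O5

Heavy atoms from the SMILES: 15 C, 1 F, 2 N, 5 O.
Implicit hydrogens by atom environment:
  5 × C: no H
  4 × C: 3 H each → 12
  4 × C: 2 H each → 8
  3 × O: 1 H each → 3
  2 × C: 1 H each → 2
  2 × N: 2 H each → 4
  2 × O: no H
  1 × F: no H
  Total hydrogens = 29.
Molecular formula: C15H29FN2O5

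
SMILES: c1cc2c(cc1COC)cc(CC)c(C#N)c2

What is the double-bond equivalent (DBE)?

Molecular formula from the SMILES: C15H15NO.
DoU = (2C + 2 + N − H − X)/2 = (2·15 + 2 + 1 − 15 − 0)/2 = 18/2 = 9.
(Structurally: 2 ring(s) + 7 π bond(s) = 9.)

9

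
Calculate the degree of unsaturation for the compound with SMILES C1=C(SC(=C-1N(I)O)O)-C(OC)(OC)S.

Molecular formula from the SMILES: C7H10INO4S2.
DoU = (2C + 2 + N − H − X)/2 = (2·7 + 2 + 1 − 10 − 1)/2 = 6/2 = 3.
(Structurally: 1 ring(s) + 2 π bond(s) = 3.)

3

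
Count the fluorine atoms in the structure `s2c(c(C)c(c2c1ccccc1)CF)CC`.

1

The symbol for fluorine appears 1 time in the SMILES.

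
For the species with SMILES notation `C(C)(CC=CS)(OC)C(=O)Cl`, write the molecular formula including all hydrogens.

C7H11ClO2S

Heavy atoms from the SMILES: 7 C, 1 Cl, 2 O, 1 S.
Implicit hydrogens by atom environment:
  2 × C: 3 H each → 6
  2 × C: 1 H each → 2
  2 × C: no H
  2 × O: no H
  1 × C: 2 H
  1 × Cl: no H
  1 × S: 1 H
  Total hydrogens = 11.
Molecular formula: C7H11ClO2S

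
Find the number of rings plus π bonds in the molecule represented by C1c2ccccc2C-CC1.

5

Molecular formula from the SMILES: C10H12.
DoU = (2C + 2 + N − H − X)/2 = (2·10 + 2 + 0 − 12 − 0)/2 = 10/2 = 5.
(Structurally: 2 ring(s) + 3 π bond(s) = 5.)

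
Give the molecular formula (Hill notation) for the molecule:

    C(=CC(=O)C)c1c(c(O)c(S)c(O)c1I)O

Heavy atoms from the SMILES: 10 C, 1 I, 4 O, 1 S.
Implicit hydrogens by atom environment:
  6 × C (aromatic): no H
  3 × O: 1 H each → 3
  2 × C: 1 H each → 2
  1 × C: 3 H
  1 × C: no H
  1 × I: no H
  1 × O: no H
  1 × S: 1 H
  Total hydrogens = 9.
Molecular formula: C10H9IO4S

C10H9IO4S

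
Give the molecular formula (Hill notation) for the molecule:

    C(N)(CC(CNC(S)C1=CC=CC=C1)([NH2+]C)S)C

Heavy atoms from the SMILES: 13 C, 3 N, 2 S.
Implicit hydrogens by atom environment:
  5 × C (aromatic): 1 H each → 5
  2 × C: 3 H each → 6
  2 × C: 2 H each → 4
  2 × C: 1 H each → 2
  2 × S: 1 H each → 2
  1 × C: no H
  1 × C (aromatic): no H
  1 × N (charge +1): 2 H
  1 × N: 2 H
  1 × N: 1 H
  Total hydrogens = 24.
Net charge +1.
Molecular formula: C13H24N3S2+

C13H24N3S2+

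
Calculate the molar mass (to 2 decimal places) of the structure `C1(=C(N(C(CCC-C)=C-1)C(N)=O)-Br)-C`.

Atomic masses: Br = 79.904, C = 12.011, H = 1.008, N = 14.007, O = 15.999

Molecular formula: C10H15BrN2O.
M = 1×79.904 + 10×12.011 + 15×1.008 + 2×14.007 + 1×15.999 = 259.15 g/mol.

259.15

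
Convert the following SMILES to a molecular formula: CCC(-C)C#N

C5H9N

Heavy atoms from the SMILES: 5 C, 1 N.
Implicit hydrogens by atom environment:
  2 × C: 3 H each → 6
  1 × C: 2 H
  1 × C: 1 H
  1 × C: no H
  1 × N: no H
  Total hydrogens = 9.
Molecular formula: C5H9N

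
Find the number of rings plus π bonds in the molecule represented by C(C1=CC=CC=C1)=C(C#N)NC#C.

Molecular formula from the SMILES: C11H8N2.
DoU = (2C + 2 + N − H − X)/2 = (2·11 + 2 + 2 − 8 − 0)/2 = 18/2 = 9.
(Structurally: 1 ring(s) + 8 π bond(s) = 9.)

9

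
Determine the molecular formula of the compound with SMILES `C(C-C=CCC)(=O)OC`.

C7H12O2

Heavy atoms from the SMILES: 7 C, 2 O.
Implicit hydrogens by atom environment:
  2 × C: 3 H each → 6
  2 × C: 2 H each → 4
  2 × C: 1 H each → 2
  2 × O: no H
  1 × C: no H
  Total hydrogens = 12.
Molecular formula: C7H12O2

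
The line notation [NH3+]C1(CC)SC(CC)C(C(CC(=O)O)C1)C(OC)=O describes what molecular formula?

Heavy atoms from the SMILES: 13 C, 1 N, 4 O, 1 S.
Implicit hydrogens by atom environment:
  4 × C: 2 H each → 8
  3 × C: 3 H each → 9
  3 × C: 1 H each → 3
  3 × C: no H
  3 × O: no H
  1 × N (charge +1): 3 H
  1 × O: 1 H
  1 × S: no H
  Total hydrogens = 24.
Net charge +1.
Molecular formula: C13H24NO4S+

C13H24NO4S+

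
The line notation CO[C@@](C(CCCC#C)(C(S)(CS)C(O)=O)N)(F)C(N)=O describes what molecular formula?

Heavy atoms from the SMILES: 12 C, 1 F, 2 N, 4 O, 2 S.
Implicit hydrogens by atom environment:
  6 × C: no H
  4 × C: 2 H each → 8
  3 × O: no H
  2 × N: 2 H each → 4
  2 × S: 1 H each → 2
  1 × C: 3 H
  1 × C: 1 H
  1 × F: no H
  1 × O: 1 H
  Total hydrogens = 19.
Molecular formula: C12H19FN2O4S2

C12H19FN2O4S2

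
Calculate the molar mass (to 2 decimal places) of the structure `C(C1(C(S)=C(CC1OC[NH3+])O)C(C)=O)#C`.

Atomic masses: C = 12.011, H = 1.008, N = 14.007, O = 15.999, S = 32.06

Molecular formula: C10H14NO3S+.
M = 10×12.011 + 14×1.008 + 1×14.007 + 3×15.999 + 1×32.06 = 228.29 g/mol.

228.29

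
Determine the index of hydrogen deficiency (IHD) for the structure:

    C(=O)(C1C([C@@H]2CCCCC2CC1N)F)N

Molecular formula from the SMILES: C11H19FN2O.
DoU = (2C + 2 + N − H − X)/2 = (2·11 + 2 + 2 − 19 − 1)/2 = 6/2 = 3.
(Structurally: 2 ring(s) + 1 π bond(s) = 3.)

3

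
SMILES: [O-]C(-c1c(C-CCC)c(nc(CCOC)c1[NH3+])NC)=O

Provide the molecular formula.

C14H23N3O3

Heavy atoms from the SMILES: 14 C, 3 N, 3 O.
Implicit hydrogens by atom environment:
  5 × C: 2 H each → 10
  5 × C (aromatic): no H
  3 × C: 3 H each → 9
  2 × O: no H
  1 × C: no H
  1 × N (charge +1): 3 H
  1 × N: 1 H
  1 × N (aromatic): no H
  1 × O (charge -1): no H
  Total hydrogens = 23.
Molecular formula: C14H23N3O3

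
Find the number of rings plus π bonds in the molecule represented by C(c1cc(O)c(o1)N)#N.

5

Molecular formula from the SMILES: C5H4N2O2.
DoU = (2C + 2 + N − H − X)/2 = (2·5 + 2 + 2 − 4 − 0)/2 = 10/2 = 5.
(Structurally: 1 ring(s) + 4 π bond(s) = 5.)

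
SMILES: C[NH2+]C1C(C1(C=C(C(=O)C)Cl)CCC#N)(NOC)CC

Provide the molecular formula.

C14H23ClN3O2+

Heavy atoms from the SMILES: 14 C, 1 Cl, 3 N, 2 O.
Implicit hydrogens by atom environment:
  5 × C: no H
  4 × C: 3 H each → 12
  3 × C: 2 H each → 6
  2 × C: 1 H each → 2
  2 × O: no H
  1 × Cl: no H
  1 × N (charge +1): 2 H
  1 × N: 1 H
  1 × N: no H
  Total hydrogens = 23.
Net charge +1.
Molecular formula: C14H23ClN3O2+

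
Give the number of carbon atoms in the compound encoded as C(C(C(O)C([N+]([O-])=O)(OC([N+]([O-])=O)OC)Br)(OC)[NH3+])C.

8

The symbol for carbon appears 8 times in the SMILES.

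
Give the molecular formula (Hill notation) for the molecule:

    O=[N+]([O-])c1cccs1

C4H3NO2S

Heavy atoms from the SMILES: 4 C, 1 N, 2 O, 1 S.
Implicit hydrogens by atom environment:
  3 × C (aromatic): 1 H each → 3
  1 × C (aromatic): no H
  1 × N (charge +1): no H
  1 × O: no H
  1 × O (charge -1): no H
  1 × S (aromatic): no H
  Total hydrogens = 3.
Molecular formula: C4H3NO2S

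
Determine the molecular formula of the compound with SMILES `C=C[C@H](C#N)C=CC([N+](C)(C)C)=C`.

Heavy atoms from the SMILES: 11 C, 2 N.
Implicit hydrogens by atom environment:
  4 × C: 1 H each → 4
  3 × C: 3 H each → 9
  2 × C: 2 H each → 4
  2 × C: no H
  1 × N (charge +1): no H
  1 × N: no H
  Total hydrogens = 17.
Net charge +1.
Molecular formula: C11H17N2+

C11H17N2+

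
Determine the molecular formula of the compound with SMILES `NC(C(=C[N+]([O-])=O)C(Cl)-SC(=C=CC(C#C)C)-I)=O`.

C11H10ClIN2O3S

Heavy atoms from the SMILES: 11 C, 1 Cl, 1 I, 2 N, 3 O, 1 S.
Implicit hydrogens by atom environment:
  5 × C: 1 H each → 5
  5 × C: no H
  2 × O: no H
  1 × C: 3 H
  1 × Cl: no H
  1 × I: no H
  1 × N: 2 H
  1 × N (charge +1): no H
  1 × O (charge -1): no H
  1 × S: no H
  Total hydrogens = 10.
Molecular formula: C11H10ClIN2O3S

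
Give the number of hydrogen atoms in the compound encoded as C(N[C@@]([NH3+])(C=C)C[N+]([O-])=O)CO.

14

Hydrogens are implicit in SMILES; fill each atom to its normal valence:
  4 × C: 2 H each → 8
  1 × C: 1 H
  1 × C: no H
  1 × N (charge +1): 3 H
  1 × N: 1 H
  1 × N (charge +1): no H
  1 × O: 1 H
  1 × O: no H
  1 × O (charge -1): no H
  Total hydrogens = 14.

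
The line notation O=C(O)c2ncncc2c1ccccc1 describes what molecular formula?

Heavy atoms from the SMILES: 11 C, 2 N, 2 O.
Implicit hydrogens by atom environment:
  7 × C (aromatic): 1 H each → 7
  3 × C (aromatic): no H
  2 × N (aromatic): no H
  1 × C: no H
  1 × O: 1 H
  1 × O: no H
  Total hydrogens = 8.
Molecular formula: C11H8N2O2

C11H8N2O2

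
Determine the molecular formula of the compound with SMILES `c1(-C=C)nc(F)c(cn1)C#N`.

C7H4FN3

Heavy atoms from the SMILES: 7 C, 1 F, 3 N.
Implicit hydrogens by atom environment:
  3 × C (aromatic): no H
  2 × N (aromatic): no H
  1 × C: 2 H
  1 × C (aromatic): 1 H
  1 × C: 1 H
  1 × C: no H
  1 × F: no H
  1 × N: no H
  Total hydrogens = 4.
Molecular formula: C7H4FN3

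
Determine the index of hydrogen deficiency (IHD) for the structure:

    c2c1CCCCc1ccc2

5

Molecular formula from the SMILES: C10H12.
DoU = (2C + 2 + N − H − X)/2 = (2·10 + 2 + 0 − 12 − 0)/2 = 10/2 = 5.
(Structurally: 2 ring(s) + 3 π bond(s) = 5.)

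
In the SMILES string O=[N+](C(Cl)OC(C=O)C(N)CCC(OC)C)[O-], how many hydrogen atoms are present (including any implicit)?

17

Hydrogens are implicit in SMILES; fill each atom to its normal valence:
  5 × C: 1 H each → 5
  4 × O: no H
  2 × C: 3 H each → 6
  2 × C: 2 H each → 4
  1 × Cl: no H
  1 × N: 2 H
  1 × N (charge +1): no H
  1 × O (charge -1): no H
  Total hydrogens = 17.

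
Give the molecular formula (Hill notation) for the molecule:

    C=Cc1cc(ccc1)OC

Heavy atoms from the SMILES: 9 C, 1 O.
Implicit hydrogens by atom environment:
  4 × C (aromatic): 1 H each → 4
  2 × C (aromatic): no H
  1 × C: 3 H
  1 × C: 2 H
  1 × C: 1 H
  1 × O: no H
  Total hydrogens = 10.
Molecular formula: C9H10O

C9H10O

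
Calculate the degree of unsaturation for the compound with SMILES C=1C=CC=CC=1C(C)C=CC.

5

Molecular formula from the SMILES: C11H14.
DoU = (2C + 2 + N − H − X)/2 = (2·11 + 2 + 0 − 14 − 0)/2 = 10/2 = 5.
(Structurally: 1 ring(s) + 4 π bond(s) = 5.)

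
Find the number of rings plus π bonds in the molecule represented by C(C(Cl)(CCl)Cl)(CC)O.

Molecular formula from the SMILES: C5H9Cl3O.
DoU = (2C + 2 + N − H − X)/2 = (2·5 + 2 + 0 − 9 − 3)/2 = 0/2 = 0.
(Structurally: 0 ring(s) + 0 π bond(s) = 0.)

0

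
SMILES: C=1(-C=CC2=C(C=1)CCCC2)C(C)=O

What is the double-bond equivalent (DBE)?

6

Molecular formula from the SMILES: C12H14O.
DoU = (2C + 2 + N − H − X)/2 = (2·12 + 2 + 0 − 14 − 0)/2 = 12/2 = 6.
(Structurally: 2 ring(s) + 4 π bond(s) = 6.)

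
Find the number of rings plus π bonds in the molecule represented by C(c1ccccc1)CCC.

4

Molecular formula from the SMILES: C10H14.
DoU = (2C + 2 + N − H − X)/2 = (2·10 + 2 + 0 − 14 − 0)/2 = 8/2 = 4.
(Structurally: 1 ring(s) + 3 π bond(s) = 4.)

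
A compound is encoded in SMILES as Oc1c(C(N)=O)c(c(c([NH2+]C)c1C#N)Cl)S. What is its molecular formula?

C9H9ClN3O2S+

Heavy atoms from the SMILES: 9 C, 1 Cl, 3 N, 2 O, 1 S.
Implicit hydrogens by atom environment:
  6 × C (aromatic): no H
  2 × C: no H
  1 × C: 3 H
  1 × Cl: no H
  1 × N: 2 H
  1 × N (charge +1): 2 H
  1 × N: no H
  1 × O: 1 H
  1 × O: no H
  1 × S: 1 H
  Total hydrogens = 9.
Net charge +1.
Molecular formula: C9H9ClN3O2S+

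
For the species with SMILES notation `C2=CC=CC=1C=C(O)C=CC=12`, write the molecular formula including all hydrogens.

Heavy atoms from the SMILES: 10 C, 1 O.
Implicit hydrogens by atom environment:
  7 × C (aromatic): 1 H each → 7
  3 × C (aromatic): no H
  1 × O: 1 H
  Total hydrogens = 8.
Molecular formula: C10H8O

C10H8O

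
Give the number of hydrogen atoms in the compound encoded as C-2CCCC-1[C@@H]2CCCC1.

18

Hydrogens are implicit in SMILES; fill each atom to its normal valence:
  8 × C: 2 H each → 16
  2 × C: 1 H each → 2
  Total hydrogens = 18.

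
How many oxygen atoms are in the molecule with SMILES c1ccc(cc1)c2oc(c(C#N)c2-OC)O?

3

The symbol for oxygen appears 3 times in the SMILES.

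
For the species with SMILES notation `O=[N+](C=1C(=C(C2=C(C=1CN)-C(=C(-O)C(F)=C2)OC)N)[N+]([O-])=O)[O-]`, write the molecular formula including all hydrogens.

Heavy atoms from the SMILES: 12 C, 1 F, 4 N, 6 O.
Implicit hydrogens by atom environment:
  9 × C (aromatic): no H
  3 × O: no H
  2 × N: 2 H each → 4
  2 × N (charge +1): no H
  2 × O (charge -1): no H
  1 × C: 3 H
  1 × C: 2 H
  1 × C (aromatic): 1 H
  1 × F: no H
  1 × O: 1 H
  Total hydrogens = 11.
Molecular formula: C12H11FN4O6

C12H11FN4O6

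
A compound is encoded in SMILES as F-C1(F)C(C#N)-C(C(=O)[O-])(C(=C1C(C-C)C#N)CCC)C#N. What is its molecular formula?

C15H14F2N3O2-

Heavy atoms from the SMILES: 15 C, 2 F, 3 N, 2 O.
Implicit hydrogens by atom environment:
  8 × C: no H
  3 × C: 2 H each → 6
  3 × N: no H
  2 × C: 3 H each → 6
  2 × C: 1 H each → 2
  2 × F: no H
  1 × O: no H
  1 × O (charge -1): no H
  Total hydrogens = 14.
Net charge -1.
Molecular formula: C15H14F2N3O2-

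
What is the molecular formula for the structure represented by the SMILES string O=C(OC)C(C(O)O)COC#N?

Heavy atoms from the SMILES: 6 C, 1 N, 5 O.
Implicit hydrogens by atom environment:
  3 × O: no H
  2 × C: 1 H each → 2
  2 × C: no H
  2 × O: 1 H each → 2
  1 × C: 3 H
  1 × C: 2 H
  1 × N: no H
  Total hydrogens = 9.
Molecular formula: C6H9NO5

C6H9NO5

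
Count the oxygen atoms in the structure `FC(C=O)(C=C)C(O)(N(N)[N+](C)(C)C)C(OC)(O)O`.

The symbol for oxygen appears 5 times in the SMILES.

5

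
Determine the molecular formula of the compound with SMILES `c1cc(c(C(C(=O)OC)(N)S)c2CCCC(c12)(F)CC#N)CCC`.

C18H23FN2O2S

Heavy atoms from the SMILES: 18 C, 1 F, 2 N, 2 O, 1 S.
Implicit hydrogens by atom environment:
  6 × C: 2 H each → 12
  4 × C (aromatic): no H
  4 × C: no H
  2 × C: 3 H each → 6
  2 × C (aromatic): 1 H each → 2
  2 × O: no H
  1 × F: no H
  1 × N: 2 H
  1 × N: no H
  1 × S: 1 H
  Total hydrogens = 23.
Molecular formula: C18H23FN2O2S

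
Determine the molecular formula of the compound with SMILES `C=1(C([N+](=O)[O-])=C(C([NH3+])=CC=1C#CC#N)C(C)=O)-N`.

C11H9N4O3+

Heavy atoms from the SMILES: 11 C, 4 N, 3 O.
Implicit hydrogens by atom environment:
  5 × C (aromatic): no H
  4 × C: no H
  2 × O: no H
  1 × C: 3 H
  1 × C (aromatic): 1 H
  1 × N (charge +1): 3 H
  1 × N: 2 H
  1 × N (charge +1): no H
  1 × N: no H
  1 × O (charge -1): no H
  Total hydrogens = 9.
Net charge +1.
Molecular formula: C11H9N4O3+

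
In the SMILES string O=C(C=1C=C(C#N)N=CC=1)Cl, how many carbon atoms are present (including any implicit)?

The symbol for carbon appears 7 times in the SMILES. (Cl is a single chlorine, not C + l.)

7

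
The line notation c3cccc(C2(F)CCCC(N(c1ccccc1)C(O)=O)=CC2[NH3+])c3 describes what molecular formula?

Heavy atoms from the SMILES: 20 C, 1 F, 2 N, 2 O.
Implicit hydrogens by atom environment:
  10 × C (aromatic): 1 H each → 10
  3 × C: 2 H each → 6
  3 × C: no H
  2 × C: 1 H each → 2
  2 × C (aromatic): no H
  1 × F: no H
  1 × N (charge +1): 3 H
  1 × N: no H
  1 × O: 1 H
  1 × O: no H
  Total hydrogens = 22.
Net charge +1.
Molecular formula: C20H22FN2O2+

C20H22FN2O2+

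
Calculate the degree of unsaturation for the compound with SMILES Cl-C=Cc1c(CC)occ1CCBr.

4

Molecular formula from the SMILES: C10H12BrClO.
DoU = (2C + 2 + N − H − X)/2 = (2·10 + 2 + 0 − 12 − 2)/2 = 8/2 = 4.
(Structurally: 1 ring(s) + 3 π bond(s) = 4.)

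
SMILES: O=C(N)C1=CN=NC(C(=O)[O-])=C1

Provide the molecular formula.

C6H4N3O3-

Heavy atoms from the SMILES: 6 C, 3 N, 3 O.
Implicit hydrogens by atom environment:
  2 × C (aromatic): 1 H each → 2
  2 × C (aromatic): no H
  2 × C: no H
  2 × N (aromatic): no H
  2 × O: no H
  1 × N: 2 H
  1 × O (charge -1): no H
  Total hydrogens = 4.
Net charge -1.
Molecular formula: C6H4N3O3-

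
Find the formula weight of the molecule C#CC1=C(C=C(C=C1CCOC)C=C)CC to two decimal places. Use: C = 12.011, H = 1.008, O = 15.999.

Molecular formula: C15H18O.
M = 15×12.011 + 18×1.008 + 1×15.999 = 214.31 g/mol.

214.31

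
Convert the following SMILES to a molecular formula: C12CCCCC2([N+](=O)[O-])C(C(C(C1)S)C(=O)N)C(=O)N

Heavy atoms from the SMILES: 12 C, 3 N, 4 O, 1 S.
Implicit hydrogens by atom environment:
  5 × C: 2 H each → 10
  4 × C: 1 H each → 4
  3 × C: no H
  3 × O: no H
  2 × N: 2 H each → 4
  1 × N (charge +1): no H
  1 × O (charge -1): no H
  1 × S: 1 H
  Total hydrogens = 19.
Molecular formula: C12H19N3O4S

C12H19N3O4S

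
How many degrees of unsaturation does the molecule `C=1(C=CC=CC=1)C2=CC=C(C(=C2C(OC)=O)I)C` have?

Molecular formula from the SMILES: C15H13IO2.
DoU = (2C + 2 + N − H − X)/2 = (2·15 + 2 + 0 − 13 − 1)/2 = 18/2 = 9.
(Structurally: 2 ring(s) + 7 π bond(s) = 9.)

9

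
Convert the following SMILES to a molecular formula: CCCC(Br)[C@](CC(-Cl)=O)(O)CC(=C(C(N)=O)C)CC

C14H23BrClNO3

Heavy atoms from the SMILES: 1 Br, 14 C, 1 Cl, 1 N, 3 O.
Implicit hydrogens by atom environment:
  5 × C: 2 H each → 10
  5 × C: no H
  3 × C: 3 H each → 9
  2 × O: no H
  1 × Br: no H
  1 × C: 1 H
  1 × Cl: no H
  1 × N: 2 H
  1 × O: 1 H
  Total hydrogens = 23.
Molecular formula: C14H23BrClNO3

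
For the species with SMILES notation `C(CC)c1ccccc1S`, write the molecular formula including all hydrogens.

C9H12S

Heavy atoms from the SMILES: 9 C, 1 S.
Implicit hydrogens by atom environment:
  4 × C (aromatic): 1 H each → 4
  2 × C: 2 H each → 4
  2 × C (aromatic): no H
  1 × C: 3 H
  1 × S: 1 H
  Total hydrogens = 12.
Molecular formula: C9H12S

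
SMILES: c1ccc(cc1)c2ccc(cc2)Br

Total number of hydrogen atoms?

Hydrogens are implicit in SMILES; fill each atom to its normal valence:
  9 × C (aromatic): 1 H each → 9
  3 × C (aromatic): no H
  1 × Br: no H
  Total hydrogens = 9.

9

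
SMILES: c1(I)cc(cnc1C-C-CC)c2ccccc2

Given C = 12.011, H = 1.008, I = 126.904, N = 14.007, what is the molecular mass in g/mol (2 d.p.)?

337.20

Molecular formula: C15H16IN.
M = 15×12.011 + 16×1.008 + 1×126.904 + 1×14.007 = 337.20 g/mol.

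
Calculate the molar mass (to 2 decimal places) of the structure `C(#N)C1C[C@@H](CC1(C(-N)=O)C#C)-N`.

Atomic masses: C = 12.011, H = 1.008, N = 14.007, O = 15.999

177.21

Molecular formula: C9H11N3O.
M = 9×12.011 + 11×1.008 + 3×14.007 + 1×15.999 = 177.21 g/mol.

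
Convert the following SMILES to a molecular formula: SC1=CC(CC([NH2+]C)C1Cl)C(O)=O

Heavy atoms from the SMILES: 8 C, 1 Cl, 1 N, 2 O, 1 S.
Implicit hydrogens by atom environment:
  4 × C: 1 H each → 4
  2 × C: no H
  1 × C: 3 H
  1 × C: 2 H
  1 × Cl: no H
  1 × N (charge +1): 2 H
  1 × O: 1 H
  1 × O: no H
  1 × S: 1 H
  Total hydrogens = 13.
Net charge +1.
Molecular formula: C8H13ClNO2S+

C8H13ClNO2S+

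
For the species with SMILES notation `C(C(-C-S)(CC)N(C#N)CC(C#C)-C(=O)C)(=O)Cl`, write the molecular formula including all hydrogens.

Heavy atoms from the SMILES: 12 C, 1 Cl, 2 N, 2 O, 1 S.
Implicit hydrogens by atom environment:
  5 × C: no H
  3 × C: 2 H each → 6
  2 × C: 3 H each → 6
  2 × C: 1 H each → 2
  2 × N: no H
  2 × O: no H
  1 × Cl: no H
  1 × S: 1 H
  Total hydrogens = 15.
Molecular formula: C12H15ClN2O2S

C12H15ClN2O2S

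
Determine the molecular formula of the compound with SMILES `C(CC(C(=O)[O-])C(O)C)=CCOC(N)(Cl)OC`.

C10H17ClNO5-

Heavy atoms from the SMILES: 10 C, 1 Cl, 1 N, 5 O.
Implicit hydrogens by atom environment:
  4 × C: 1 H each → 4
  3 × O: no H
  2 × C: 3 H each → 6
  2 × C: 2 H each → 4
  2 × C: no H
  1 × Cl: no H
  1 × N: 2 H
  1 × O: 1 H
  1 × O (charge -1): no H
  Total hydrogens = 17.
Net charge -1.
Molecular formula: C10H17ClNO5-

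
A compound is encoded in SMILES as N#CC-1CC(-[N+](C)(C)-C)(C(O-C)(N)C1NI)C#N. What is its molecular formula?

Heavy atoms from the SMILES: 11 C, 1 I, 5 N, 1 O.
Implicit hydrogens by atom environment:
  4 × C: 3 H each → 12
  4 × C: no H
  2 × C: 1 H each → 2
  2 × N: no H
  1 × C: 2 H
  1 × I: no H
  1 × N: 2 H
  1 × N: 1 H
  1 × N (charge +1): no H
  1 × O: no H
  Total hydrogens = 19.
Net charge +1.
Molecular formula: C11H19IN5O+

C11H19IN5O+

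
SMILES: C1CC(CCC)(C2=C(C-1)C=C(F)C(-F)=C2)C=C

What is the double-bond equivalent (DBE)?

6

Molecular formula from the SMILES: C15H18F2.
DoU = (2C + 2 + N − H − X)/2 = (2·15 + 2 + 0 − 18 − 2)/2 = 12/2 = 6.
(Structurally: 2 ring(s) + 4 π bond(s) = 6.)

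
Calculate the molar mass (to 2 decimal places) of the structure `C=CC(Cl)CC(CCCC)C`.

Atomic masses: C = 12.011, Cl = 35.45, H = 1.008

174.71

Molecular formula: C10H19Cl.
M = 10×12.011 + 1×35.45 + 19×1.008 = 174.71 g/mol.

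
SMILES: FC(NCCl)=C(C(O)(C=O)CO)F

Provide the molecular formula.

Heavy atoms from the SMILES: 6 C, 1 Cl, 2 F, 1 N, 3 O.
Implicit hydrogens by atom environment:
  3 × C: no H
  2 × C: 2 H each → 4
  2 × F: no H
  2 × O: 1 H each → 2
  1 × C: 1 H
  1 × Cl: no H
  1 × N: 1 H
  1 × O: no H
  Total hydrogens = 8.
Molecular formula: C6H8ClF2NO3

C6H8ClF2NO3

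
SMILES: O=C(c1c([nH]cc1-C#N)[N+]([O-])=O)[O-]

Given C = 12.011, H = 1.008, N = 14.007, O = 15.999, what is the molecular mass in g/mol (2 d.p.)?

Molecular formula: C6H2N3O4-.
M = 6×12.011 + 2×1.008 + 3×14.007 + 4×15.999 = 180.10 g/mol.

180.10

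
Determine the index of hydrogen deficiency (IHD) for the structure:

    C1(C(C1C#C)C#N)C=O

6

Molecular formula from the SMILES: C7H5NO.
DoU = (2C + 2 + N − H − X)/2 = (2·7 + 2 + 1 − 5 − 0)/2 = 12/2 = 6.
(Structurally: 1 ring(s) + 5 π bond(s) = 6.)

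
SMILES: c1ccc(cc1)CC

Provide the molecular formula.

C8H10

Heavy atoms from the SMILES: 8 C.
Implicit hydrogens by atom environment:
  5 × C (aromatic): 1 H each → 5
  1 × C: 3 H
  1 × C: 2 H
  1 × C (aromatic): no H
  Total hydrogens = 10.
Molecular formula: C8H10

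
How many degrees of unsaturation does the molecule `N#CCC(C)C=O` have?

Molecular formula from the SMILES: C5H7NO.
DoU = (2C + 2 + N − H − X)/2 = (2·5 + 2 + 1 − 7 − 0)/2 = 6/2 = 3.
(Structurally: 0 ring(s) + 3 π bond(s) = 3.)

3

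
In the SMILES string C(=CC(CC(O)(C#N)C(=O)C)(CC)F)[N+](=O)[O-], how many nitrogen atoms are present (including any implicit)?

The symbol for nitrogen appears 2 times in the SMILES.

2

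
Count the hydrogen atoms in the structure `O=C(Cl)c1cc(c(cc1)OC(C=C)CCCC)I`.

16

Hydrogens are implicit in SMILES; fill each atom to its normal valence:
  4 × C: 2 H each → 8
  3 × C (aromatic): 1 H each → 3
  3 × C (aromatic): no H
  2 × C: 1 H each → 2
  2 × O: no H
  1 × C: 3 H
  1 × C: no H
  1 × Cl: no H
  1 × I: no H
  Total hydrogens = 16.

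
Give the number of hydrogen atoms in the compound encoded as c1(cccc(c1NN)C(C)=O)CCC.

16

Hydrogens are implicit in SMILES; fill each atom to its normal valence:
  3 × C (aromatic): 1 H each → 3
  3 × C (aromatic): no H
  2 × C: 3 H each → 6
  2 × C: 2 H each → 4
  1 × C: no H
  1 × N: 2 H
  1 × N: 1 H
  1 × O: no H
  Total hydrogens = 16.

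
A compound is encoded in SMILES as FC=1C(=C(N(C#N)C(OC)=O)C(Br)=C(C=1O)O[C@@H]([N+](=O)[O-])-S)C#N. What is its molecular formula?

C11H6BrFN4O6S

Heavy atoms from the SMILES: 1 Br, 11 C, 1 F, 4 N, 6 O, 1 S.
Implicit hydrogens by atom environment:
  6 × C (aromatic): no H
  4 × O: no H
  3 × C: no H
  3 × N: no H
  1 × Br: no H
  1 × C: 3 H
  1 × C: 1 H
  1 × F: no H
  1 × N (charge +1): no H
  1 × O: 1 H
  1 × O (charge -1): no H
  1 × S: 1 H
  Total hydrogens = 6.
Molecular formula: C11H6BrFN4O6S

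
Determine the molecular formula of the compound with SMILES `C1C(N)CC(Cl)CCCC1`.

Heavy atoms from the SMILES: 8 C, 1 Cl, 1 N.
Implicit hydrogens by atom environment:
  6 × C: 2 H each → 12
  2 × C: 1 H each → 2
  1 × Cl: no H
  1 × N: 2 H
  Total hydrogens = 16.
Molecular formula: C8H16ClN

C8H16ClN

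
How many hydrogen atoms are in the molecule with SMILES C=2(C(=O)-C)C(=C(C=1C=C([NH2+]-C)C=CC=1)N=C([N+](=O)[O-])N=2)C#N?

12

Hydrogens are implicit in SMILES; fill each atom to its normal valence:
  6 × C (aromatic): no H
  4 × C (aromatic): 1 H each → 4
  2 × C: 3 H each → 6
  2 × C: no H
  2 × N (aromatic): no H
  2 × O: no H
  1 × N (charge +1): 2 H
  1 × N: no H
  1 × N (charge +1): no H
  1 × O (charge -1): no H
  Total hydrogens = 12.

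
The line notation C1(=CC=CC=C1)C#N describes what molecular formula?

Heavy atoms from the SMILES: 7 C, 1 N.
Implicit hydrogens by atom environment:
  5 × C (aromatic): 1 H each → 5
  1 × C (aromatic): no H
  1 × C: no H
  1 × N: no H
  Total hydrogens = 5.
Molecular formula: C7H5N

C7H5N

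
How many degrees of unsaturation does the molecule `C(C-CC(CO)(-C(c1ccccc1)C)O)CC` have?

4

Molecular formula from the SMILES: C15H24O2.
DoU = (2C + 2 + N − H − X)/2 = (2·15 + 2 + 0 − 24 − 0)/2 = 8/2 = 4.
(Structurally: 1 ring(s) + 3 π bond(s) = 4.)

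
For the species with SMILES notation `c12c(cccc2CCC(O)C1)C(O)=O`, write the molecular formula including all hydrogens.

C11H12O3

Heavy atoms from the SMILES: 11 C, 3 O.
Implicit hydrogens by atom environment:
  3 × C: 2 H each → 6
  3 × C (aromatic): 1 H each → 3
  3 × C (aromatic): no H
  2 × O: 1 H each → 2
  1 × C: 1 H
  1 × C: no H
  1 × O: no H
  Total hydrogens = 12.
Molecular formula: C11H12O3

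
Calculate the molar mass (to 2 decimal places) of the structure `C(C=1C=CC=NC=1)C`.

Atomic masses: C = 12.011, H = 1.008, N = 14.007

107.16

Molecular formula: C7H9N.
M = 7×12.011 + 9×1.008 + 1×14.007 = 107.16 g/mol.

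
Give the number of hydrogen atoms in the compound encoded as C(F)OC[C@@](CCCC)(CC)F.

18

Hydrogens are implicit in SMILES; fill each atom to its normal valence:
  6 × C: 2 H each → 12
  2 × C: 3 H each → 6
  2 × F: no H
  1 × C: no H
  1 × O: no H
  Total hydrogens = 18.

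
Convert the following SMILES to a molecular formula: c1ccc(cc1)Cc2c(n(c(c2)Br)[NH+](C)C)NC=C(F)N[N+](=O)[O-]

C15H18BrFN5O2+

Heavy atoms from the SMILES: 1 Br, 15 C, 1 F, 5 N, 2 O.
Implicit hydrogens by atom environment:
  6 × C (aromatic): 1 H each → 6
  4 × C (aromatic): no H
  2 × C: 3 H each → 6
  2 × N: 1 H each → 2
  1 × Br: no H
  1 × C: 2 H
  1 × C: 1 H
  1 × C: no H
  1 × F: no H
  1 × N (charge +1): 1 H
  1 × N (aromatic): no H
  1 × N (charge +1): no H
  1 × O: no H
  1 × O (charge -1): no H
  Total hydrogens = 18.
Net charge +1.
Molecular formula: C15H18BrFN5O2+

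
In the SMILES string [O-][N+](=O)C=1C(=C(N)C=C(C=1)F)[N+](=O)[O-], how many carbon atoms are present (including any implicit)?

6

The symbol for carbon appears 6 times in the SMILES.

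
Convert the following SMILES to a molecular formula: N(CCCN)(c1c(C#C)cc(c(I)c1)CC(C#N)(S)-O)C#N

Heavy atoms from the SMILES: 15 C, 1 I, 4 N, 1 O, 1 S.
Implicit hydrogens by atom environment:
  4 × C: 2 H each → 8
  4 × C (aromatic): no H
  4 × C: no H
  3 × N: no H
  2 × C (aromatic): 1 H each → 2
  1 × C: 1 H
  1 × I: no H
  1 × N: 2 H
  1 × O: 1 H
  1 × S: 1 H
  Total hydrogens = 15.
Molecular formula: C15H15IN4OS

C15H15IN4OS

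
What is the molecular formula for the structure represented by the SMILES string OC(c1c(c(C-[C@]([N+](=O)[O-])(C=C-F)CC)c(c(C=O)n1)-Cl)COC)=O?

C15H16ClFN2O6

Heavy atoms from the SMILES: 15 C, 1 Cl, 1 F, 2 N, 6 O.
Implicit hydrogens by atom environment:
  5 × C (aromatic): no H
  4 × O: no H
  3 × C: 2 H each → 6
  3 × C: 1 H each → 3
  2 × C: 3 H each → 6
  2 × C: no H
  1 × Cl: no H
  1 × F: no H
  1 × N (aromatic): no H
  1 × N (charge +1): no H
  1 × O: 1 H
  1 × O (charge -1): no H
  Total hydrogens = 16.
Molecular formula: C15H16ClFN2O6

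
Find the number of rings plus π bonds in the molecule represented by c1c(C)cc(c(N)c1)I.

4

Molecular formula from the SMILES: C7H8IN.
DoU = (2C + 2 + N − H − X)/2 = (2·7 + 2 + 1 − 8 − 1)/2 = 8/2 = 4.
(Structurally: 1 ring(s) + 3 π bond(s) = 4.)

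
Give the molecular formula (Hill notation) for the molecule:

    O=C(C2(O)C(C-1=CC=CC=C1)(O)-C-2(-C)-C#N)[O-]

C12H10NO4-

Heavy atoms from the SMILES: 12 C, 1 N, 4 O.
Implicit hydrogens by atom environment:
  5 × C (aromatic): 1 H each → 5
  5 × C: no H
  2 × O: 1 H each → 2
  1 × C: 3 H
  1 × C (aromatic): no H
  1 × N: no H
  1 × O: no H
  1 × O (charge -1): no H
  Total hydrogens = 10.
Net charge -1.
Molecular formula: C12H10NO4-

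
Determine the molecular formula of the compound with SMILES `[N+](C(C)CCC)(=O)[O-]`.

C5H11NO2

Heavy atoms from the SMILES: 5 C, 1 N, 2 O.
Implicit hydrogens by atom environment:
  2 × C: 3 H each → 6
  2 × C: 2 H each → 4
  1 × C: 1 H
  1 × N (charge +1): no H
  1 × O: no H
  1 × O (charge -1): no H
  Total hydrogens = 11.
Molecular formula: C5H11NO2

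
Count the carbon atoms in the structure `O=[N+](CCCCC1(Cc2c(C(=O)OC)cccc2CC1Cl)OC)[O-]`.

The symbol for carbon appears 17 times in the SMILES. Lowercase c denotes aromatic carbon and counts toward C.

17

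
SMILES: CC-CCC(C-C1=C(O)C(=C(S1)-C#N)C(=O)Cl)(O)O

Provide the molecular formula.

C12H14ClNO4S

Heavy atoms from the SMILES: 12 C, 1 Cl, 1 N, 4 O, 1 S.
Implicit hydrogens by atom environment:
  4 × C: 2 H each → 8
  4 × C (aromatic): no H
  3 × C: no H
  3 × O: 1 H each → 3
  1 × C: 3 H
  1 × Cl: no H
  1 × N: no H
  1 × O: no H
  1 × S (aromatic): no H
  Total hydrogens = 14.
Molecular formula: C12H14ClNO4S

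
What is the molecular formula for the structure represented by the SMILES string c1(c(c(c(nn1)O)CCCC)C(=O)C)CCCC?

C14H22N2O2

Heavy atoms from the SMILES: 14 C, 2 N, 2 O.
Implicit hydrogens by atom environment:
  6 × C: 2 H each → 12
  4 × C (aromatic): no H
  3 × C: 3 H each → 9
  2 × N (aromatic): no H
  1 × C: no H
  1 × O: 1 H
  1 × O: no H
  Total hydrogens = 22.
Molecular formula: C14H22N2O2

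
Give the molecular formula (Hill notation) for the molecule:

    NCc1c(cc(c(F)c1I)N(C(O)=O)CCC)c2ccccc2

C17H18FIN2O2

Heavy atoms from the SMILES: 17 C, 1 F, 1 I, 2 N, 2 O.
Implicit hydrogens by atom environment:
  6 × C (aromatic): 1 H each → 6
  6 × C (aromatic): no H
  3 × C: 2 H each → 6
  1 × C: 3 H
  1 × C: no H
  1 × F: no H
  1 × I: no H
  1 × N: 2 H
  1 × N: no H
  1 × O: 1 H
  1 × O: no H
  Total hydrogens = 18.
Molecular formula: C17H18FIN2O2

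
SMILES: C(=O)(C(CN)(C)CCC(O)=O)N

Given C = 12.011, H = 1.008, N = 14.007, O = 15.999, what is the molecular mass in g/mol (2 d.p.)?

174.20

Molecular formula: C7H14N2O3.
M = 7×12.011 + 14×1.008 + 2×14.007 + 3×15.999 = 174.20 g/mol.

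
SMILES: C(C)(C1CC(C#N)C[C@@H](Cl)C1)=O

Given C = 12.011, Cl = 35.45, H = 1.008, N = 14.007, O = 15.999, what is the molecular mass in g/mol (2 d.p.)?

Molecular formula: C9H12ClNO.
M = 9×12.011 + 1×35.45 + 12×1.008 + 1×14.007 + 1×15.999 = 185.65 g/mol.

185.65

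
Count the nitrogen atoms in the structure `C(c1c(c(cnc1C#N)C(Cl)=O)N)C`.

3

The symbol for nitrogen appears 3 times in the SMILES.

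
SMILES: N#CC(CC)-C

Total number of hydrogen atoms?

9

Hydrogens are implicit in SMILES; fill each atom to its normal valence:
  2 × C: 3 H each → 6
  1 × C: 2 H
  1 × C: 1 H
  1 × C: no H
  1 × N: no H
  Total hydrogens = 9.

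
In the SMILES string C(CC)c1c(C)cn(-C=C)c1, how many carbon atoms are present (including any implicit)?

10

The symbol for carbon appears 10 times in the SMILES. Lowercase c denotes aromatic carbon and counts toward C.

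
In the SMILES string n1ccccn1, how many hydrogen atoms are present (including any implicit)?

Hydrogens are implicit in SMILES; fill each atom to its normal valence:
  4 × C (aromatic): 1 H each → 4
  2 × N (aromatic): no H
  Total hydrogens = 4.

4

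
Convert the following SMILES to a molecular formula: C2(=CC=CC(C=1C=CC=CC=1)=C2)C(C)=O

C14H12O

Heavy atoms from the SMILES: 14 C, 1 O.
Implicit hydrogens by atom environment:
  9 × C (aromatic): 1 H each → 9
  3 × C (aromatic): no H
  1 × C: 3 H
  1 × C: no H
  1 × O: no H
  Total hydrogens = 12.
Molecular formula: C14H12O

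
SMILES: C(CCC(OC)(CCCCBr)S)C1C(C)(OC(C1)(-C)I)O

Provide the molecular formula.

C15H28BrIO3S

Heavy atoms from the SMILES: 1 Br, 15 C, 1 I, 3 O, 1 S.
Implicit hydrogens by atom environment:
  8 × C: 2 H each → 16
  3 × C: 3 H each → 9
  3 × C: no H
  2 × O: no H
  1 × Br: no H
  1 × C: 1 H
  1 × I: no H
  1 × O: 1 H
  1 × S: 1 H
  Total hydrogens = 28.
Molecular formula: C15H28BrIO3S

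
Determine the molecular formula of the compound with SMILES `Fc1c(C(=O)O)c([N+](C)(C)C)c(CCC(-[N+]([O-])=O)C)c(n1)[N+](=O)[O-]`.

Heavy atoms from the SMILES: 13 C, 1 F, 4 N, 6 O.
Implicit hydrogens by atom environment:
  5 × C (aromatic): no H
  4 × C: 3 H each → 12
  3 × N (charge +1): no H
  3 × O: no H
  2 × C: 2 H each → 4
  2 × O (charge -1): no H
  1 × C: 1 H
  1 × C: no H
  1 × F: no H
  1 × N (aromatic): no H
  1 × O: 1 H
  Total hydrogens = 18.
Net charge +1.
Molecular formula: C13H18FN4O6+

C13H18FN4O6+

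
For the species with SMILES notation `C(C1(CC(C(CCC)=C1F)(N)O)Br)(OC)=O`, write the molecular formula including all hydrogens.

Heavy atoms from the SMILES: 1 Br, 10 C, 1 F, 1 N, 3 O.
Implicit hydrogens by atom environment:
  5 × C: no H
  3 × C: 2 H each → 6
  2 × C: 3 H each → 6
  2 × O: no H
  1 × Br: no H
  1 × F: no H
  1 × N: 2 H
  1 × O: 1 H
  Total hydrogens = 15.
Molecular formula: C10H15BrFNO3

C10H15BrFNO3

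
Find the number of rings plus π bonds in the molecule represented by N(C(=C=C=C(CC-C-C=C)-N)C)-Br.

Molecular formula from the SMILES: C10H15BrN2.
DoU = (2C + 2 + N − H − X)/2 = (2·10 + 2 + 2 − 15 − 1)/2 = 8/2 = 4.
(Structurally: 0 ring(s) + 4 π bond(s) = 4.)

4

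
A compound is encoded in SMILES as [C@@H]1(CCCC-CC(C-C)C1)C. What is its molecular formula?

C11H22

Heavy atoms from the SMILES: 11 C.
Implicit hydrogens by atom environment:
  7 × C: 2 H each → 14
  2 × C: 3 H each → 6
  2 × C: 1 H each → 2
  Total hydrogens = 22.
Molecular formula: C11H22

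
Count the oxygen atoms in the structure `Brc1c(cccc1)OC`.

The symbol for oxygen appears 1 time in the SMILES.

1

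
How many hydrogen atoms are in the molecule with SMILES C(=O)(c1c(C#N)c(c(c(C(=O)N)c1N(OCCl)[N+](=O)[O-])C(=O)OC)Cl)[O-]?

7

Hydrogens are implicit in SMILES; fill each atom to its normal valence:
  6 × C (aromatic): no H
  6 × O: no H
  4 × C: no H
  2 × Cl: no H
  2 × N: no H
  2 × O (charge -1): no H
  1 × C: 3 H
  1 × C: 2 H
  1 × N: 2 H
  1 × N (charge +1): no H
  Total hydrogens = 7.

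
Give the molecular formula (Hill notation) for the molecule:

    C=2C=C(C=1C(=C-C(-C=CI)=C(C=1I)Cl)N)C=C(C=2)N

Heavy atoms from the SMILES: 14 C, 1 Cl, 2 I, 2 N.
Implicit hydrogens by atom environment:
  7 × C (aromatic): no H
  5 × C (aromatic): 1 H each → 5
  2 × C: 1 H each → 2
  2 × I: no H
  2 × N: 2 H each → 4
  1 × Cl: no H
  Total hydrogens = 11.
Molecular formula: C14H11ClI2N2

C14H11ClI2N2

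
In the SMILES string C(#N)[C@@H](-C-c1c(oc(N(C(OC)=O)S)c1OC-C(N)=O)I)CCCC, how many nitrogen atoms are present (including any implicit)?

3

The symbol for nitrogen appears 3 times in the SMILES.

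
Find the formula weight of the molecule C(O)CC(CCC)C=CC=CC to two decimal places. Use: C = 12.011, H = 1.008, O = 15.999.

168.28

Molecular formula: C11H20O.
M = 11×12.011 + 20×1.008 + 1×15.999 = 168.28 g/mol.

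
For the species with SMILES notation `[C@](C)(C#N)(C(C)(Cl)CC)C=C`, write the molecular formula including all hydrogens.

Heavy atoms from the SMILES: 9 C, 1 Cl, 1 N.
Implicit hydrogens by atom environment:
  3 × C: 3 H each → 9
  3 × C: no H
  2 × C: 2 H each → 4
  1 × C: 1 H
  1 × Cl: no H
  1 × N: no H
  Total hydrogens = 14.
Molecular formula: C9H14ClN

C9H14ClN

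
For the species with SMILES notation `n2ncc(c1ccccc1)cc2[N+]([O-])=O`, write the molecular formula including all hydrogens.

Heavy atoms from the SMILES: 10 C, 3 N, 2 O.
Implicit hydrogens by atom environment:
  7 × C (aromatic): 1 H each → 7
  3 × C (aromatic): no H
  2 × N (aromatic): no H
  1 × N (charge +1): no H
  1 × O: no H
  1 × O (charge -1): no H
  Total hydrogens = 7.
Molecular formula: C10H7N3O2

C10H7N3O2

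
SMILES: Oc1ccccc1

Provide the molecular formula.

Heavy atoms from the SMILES: 6 C, 1 O.
Implicit hydrogens by atom environment:
  5 × C (aromatic): 1 H each → 5
  1 × C (aromatic): no H
  1 × O: 1 H
  Total hydrogens = 6.
Molecular formula: C6H6O

C6H6O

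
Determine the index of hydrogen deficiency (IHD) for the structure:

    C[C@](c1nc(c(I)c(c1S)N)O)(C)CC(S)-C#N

6

Molecular formula from the SMILES: C11H14IN3OS2.
DoU = (2C + 2 + N − H − X)/2 = (2·11 + 2 + 3 − 14 − 1)/2 = 12/2 = 6.
(Structurally: 1 ring(s) + 5 π bond(s) = 6.)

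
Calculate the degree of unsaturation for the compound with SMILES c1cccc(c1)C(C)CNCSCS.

4

Molecular formula from the SMILES: C11H17NS2.
DoU = (2C + 2 + N − H − X)/2 = (2·11 + 2 + 1 − 17 − 0)/2 = 8/2 = 4.
(Structurally: 1 ring(s) + 3 π bond(s) = 4.)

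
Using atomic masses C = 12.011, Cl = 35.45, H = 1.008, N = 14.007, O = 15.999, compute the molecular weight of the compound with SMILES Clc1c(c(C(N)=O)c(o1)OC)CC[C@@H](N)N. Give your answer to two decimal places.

Molecular formula: C9H14ClN3O3.
M = 9×12.011 + 1×35.45 + 14×1.008 + 3×14.007 + 3×15.999 = 247.68 g/mol.

247.68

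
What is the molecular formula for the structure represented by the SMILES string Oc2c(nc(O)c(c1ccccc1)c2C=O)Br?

Heavy atoms from the SMILES: 1 Br, 12 C, 1 N, 3 O.
Implicit hydrogens by atom environment:
  6 × C (aromatic): no H
  5 × C (aromatic): 1 H each → 5
  2 × O: 1 H each → 2
  1 × Br: no H
  1 × C: 1 H
  1 × N (aromatic): no H
  1 × O: no H
  Total hydrogens = 8.
Molecular formula: C12H8BrNO3

C12H8BrNO3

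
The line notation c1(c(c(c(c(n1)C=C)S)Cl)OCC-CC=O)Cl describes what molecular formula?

C11H11Cl2NO2S

Heavy atoms from the SMILES: 11 C, 2 Cl, 1 N, 2 O, 1 S.
Implicit hydrogens by atom environment:
  5 × C (aromatic): no H
  4 × C: 2 H each → 8
  2 × C: 1 H each → 2
  2 × Cl: no H
  2 × O: no H
  1 × N (aromatic): no H
  1 × S: 1 H
  Total hydrogens = 11.
Molecular formula: C11H11Cl2NO2S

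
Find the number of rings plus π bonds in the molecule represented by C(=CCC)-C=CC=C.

3

Molecular formula from the SMILES: C8H12.
DoU = (2C + 2 + N − H − X)/2 = (2·8 + 2 + 0 − 12 − 0)/2 = 6/2 = 3.
(Structurally: 0 ring(s) + 3 π bond(s) = 3.)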